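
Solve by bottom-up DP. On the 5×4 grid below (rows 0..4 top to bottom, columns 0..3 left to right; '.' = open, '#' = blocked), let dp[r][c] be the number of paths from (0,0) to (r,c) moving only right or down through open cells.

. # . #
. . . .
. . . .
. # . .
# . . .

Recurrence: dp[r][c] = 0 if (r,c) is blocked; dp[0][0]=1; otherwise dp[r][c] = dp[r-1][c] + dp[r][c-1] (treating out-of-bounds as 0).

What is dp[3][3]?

7

r\c   0   1   2   3
  0   1   0   0   0
  1   1   1   1   1
  2   1   2   3   4
  3   1   0   3   7
  4   0   0   3  10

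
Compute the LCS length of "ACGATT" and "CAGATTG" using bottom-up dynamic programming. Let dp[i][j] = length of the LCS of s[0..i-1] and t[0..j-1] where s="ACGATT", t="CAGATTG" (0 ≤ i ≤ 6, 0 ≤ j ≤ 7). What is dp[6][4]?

3

   ''  C  A  G  A  T  T  G
''  0  0  0  0  0  0  0  0
 A  0  0  1  1  1  1  1  1
 C  0  1  1  1  1  1  1  1
 G  0  1  1  2  2  2  2  2
 A  0  1  2  2  3  3  3  3
 T  0  1  2  2  3  4  4  4
 T  0  1  2  2  3  4  5  5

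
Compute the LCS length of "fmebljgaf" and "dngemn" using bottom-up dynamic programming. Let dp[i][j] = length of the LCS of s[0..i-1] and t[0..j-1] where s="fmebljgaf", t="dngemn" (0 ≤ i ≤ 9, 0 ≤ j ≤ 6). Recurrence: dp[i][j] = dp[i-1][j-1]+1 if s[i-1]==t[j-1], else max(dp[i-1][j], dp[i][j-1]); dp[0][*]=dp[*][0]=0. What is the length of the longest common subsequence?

1

   ''  d  n  g  e  m  n
''  0  0  0  0  0  0  0
 f  0  0  0  0  0  0  0
 m  0  0  0  0  0  1  1
 e  0  0  0  0  1  1  1
 b  0  0  0  0  1  1  1
 l  0  0  0  0  1  1  1
 j  0  0  0  0  1  1  1
 g  0  0  0  1  1  1  1
 a  0  0  0  1  1  1  1
 f  0  0  0  1  1  1  1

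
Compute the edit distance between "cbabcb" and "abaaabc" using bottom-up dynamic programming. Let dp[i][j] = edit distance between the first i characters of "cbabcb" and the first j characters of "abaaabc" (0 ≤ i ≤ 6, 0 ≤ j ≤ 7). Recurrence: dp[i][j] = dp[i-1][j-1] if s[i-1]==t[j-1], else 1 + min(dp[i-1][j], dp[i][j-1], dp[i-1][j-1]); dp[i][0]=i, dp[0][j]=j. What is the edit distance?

   ''  a  b  a  a  a  b  c
''  0  1  2  3  4  5  6  7
 c  1  1  2  3  4  5  6  6
 b  2  2  1  2  3  4  5  6
 a  3  2  2  1  2  3  4  5
 b  4  3  2  2  2  3  3  4
 c  5  4  3  3  3  3  4  3
 b  6  5  4  4  4  4  3  4

4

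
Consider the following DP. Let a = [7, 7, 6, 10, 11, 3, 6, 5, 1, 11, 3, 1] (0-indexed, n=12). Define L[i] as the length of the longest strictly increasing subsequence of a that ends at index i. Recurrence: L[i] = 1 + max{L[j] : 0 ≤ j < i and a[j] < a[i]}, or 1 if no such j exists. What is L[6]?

   i    0    1    2    3    4    5    6    7    8    9   10   11
a[i]    7    7    6   10   11    3    6    5    1   11    3    1
L[i]    1    1    1    2    3    1    2    2    1    3    2    1

2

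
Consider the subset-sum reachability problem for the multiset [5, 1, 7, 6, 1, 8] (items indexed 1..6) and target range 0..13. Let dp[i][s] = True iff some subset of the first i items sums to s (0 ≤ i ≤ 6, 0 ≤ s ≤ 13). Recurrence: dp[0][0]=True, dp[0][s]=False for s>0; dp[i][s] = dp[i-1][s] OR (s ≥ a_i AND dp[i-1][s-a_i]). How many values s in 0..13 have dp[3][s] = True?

8

i\s   0   1   2   3   4   5   6   7   8   9  10  11  12  13
  0   T   F   F   F   F   F   F   F   F   F   F   F   F   F
  1   T   F   F   F   F   T   F   F   F   F   F   F   F   F
  2   T   T   F   F   F   T   T   F   F   F   F   F   F   F
  3   T   T   F   F   F   T   T   T   T   F   F   F   T   T
  4   T   T   F   F   F   T   T   T   T   F   F   T   T   T
  5   T   T   T   F   F   T   T   T   T   T   F   T   T   T
  6   T   T   T   F   F   T   T   T   T   T   T   T   T   T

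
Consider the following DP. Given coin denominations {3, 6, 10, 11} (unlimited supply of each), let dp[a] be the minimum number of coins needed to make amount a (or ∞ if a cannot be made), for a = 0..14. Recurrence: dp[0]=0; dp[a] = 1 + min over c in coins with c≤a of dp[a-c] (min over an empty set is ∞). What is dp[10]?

1

 a  0  1  2  3  4  5  6  7  8  9 10 11 12 13 14
dp  0  -  -  1  -  -  1  -  -  2  1  1  2  2  2
(- denotes ∞ / unreachable)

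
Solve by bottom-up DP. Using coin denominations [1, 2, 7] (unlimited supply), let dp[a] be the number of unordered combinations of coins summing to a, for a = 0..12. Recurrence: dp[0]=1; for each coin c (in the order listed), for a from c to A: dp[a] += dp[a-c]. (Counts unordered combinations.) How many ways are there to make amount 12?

10

after  coin     0     1     2     3     4     5     6     7     8     9    10    11    12
          1     1     1     1     1     1     1     1     1     1     1     1     1     1
          2     1     1     2     2     3     3     4     4     5     5     6     6     7
          7     1     1     2     2     3     3     4     5     6     7     8     9    10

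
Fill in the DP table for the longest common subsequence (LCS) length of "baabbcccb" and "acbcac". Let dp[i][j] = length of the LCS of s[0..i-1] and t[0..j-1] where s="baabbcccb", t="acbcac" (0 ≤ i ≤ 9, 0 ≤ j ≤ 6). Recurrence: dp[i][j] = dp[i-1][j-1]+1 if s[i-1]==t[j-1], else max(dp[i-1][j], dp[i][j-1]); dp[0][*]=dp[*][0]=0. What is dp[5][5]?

   ''  a  c  b  c  a  c
''  0  0  0  0  0  0  0
 b  0  0  0  1  1  1  1
 a  0  1  1  1  1  2  2
 a  0  1  1  1  1  2  2
 b  0  1  1  2  2  2  2
 b  0  1  1  2  2  2  2
 c  0  1  2  2  3  3  3
 c  0  1  2  2  3  3  4
 c  0  1  2  2  3  3  4
 b  0  1  2  3  3  3  4

2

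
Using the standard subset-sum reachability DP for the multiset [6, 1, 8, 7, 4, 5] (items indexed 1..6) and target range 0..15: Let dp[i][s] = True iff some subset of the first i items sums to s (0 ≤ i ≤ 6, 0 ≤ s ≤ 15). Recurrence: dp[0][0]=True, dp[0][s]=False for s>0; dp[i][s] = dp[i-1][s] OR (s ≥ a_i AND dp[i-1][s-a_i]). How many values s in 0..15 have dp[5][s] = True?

i\s   0   1   2   3   4   5   6   7   8   9  10  11  12  13  14  15
  0   T   F   F   F   F   F   F   F   F   F   F   F   F   F   F   F
  1   T   F   F   F   F   F   T   F   F   F   F   F   F   F   F   F
  2   T   T   F   F   F   F   T   T   F   F   F   F   F   F   F   F
  3   T   T   F   F   F   F   T   T   T   T   F   F   F   F   T   T
  4   T   T   F   F   F   F   T   T   T   T   F   F   F   T   T   T
  5   T   T   F   F   T   T   T   T   T   T   T   T   T   T   T   T
  6   T   T   F   F   T   T   T   T   T   T   T   T   T   T   T   T

14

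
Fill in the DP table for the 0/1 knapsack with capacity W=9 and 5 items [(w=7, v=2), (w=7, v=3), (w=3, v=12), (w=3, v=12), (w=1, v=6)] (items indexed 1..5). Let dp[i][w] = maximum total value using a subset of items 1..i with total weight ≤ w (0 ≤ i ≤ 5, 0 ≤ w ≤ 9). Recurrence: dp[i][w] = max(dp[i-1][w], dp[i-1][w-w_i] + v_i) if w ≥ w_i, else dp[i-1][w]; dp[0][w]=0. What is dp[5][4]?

i\w   0   1   2   3   4   5   6   7   8   9
  0   0   0   0   0   0   0   0   0   0   0
  1   0   0   0   0   0   0   0   2   2   2
  2   0   0   0   0   0   0   0   3   3   3
  3   0   0   0  12  12  12  12  12  12  12
  4   0   0   0  12  12  12  24  24  24  24
  5   0   6   6  12  18  18  24  30  30  30

18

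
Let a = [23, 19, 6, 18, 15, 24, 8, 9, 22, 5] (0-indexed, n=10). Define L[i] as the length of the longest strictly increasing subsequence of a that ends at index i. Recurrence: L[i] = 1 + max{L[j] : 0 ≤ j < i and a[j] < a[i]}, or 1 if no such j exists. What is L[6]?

2

   i    0    1    2    3    4    5    6    7    8    9
a[i]   23   19    6   18   15   24    8    9   22    5
L[i]    1    1    1    2    2    3    2    3    4    1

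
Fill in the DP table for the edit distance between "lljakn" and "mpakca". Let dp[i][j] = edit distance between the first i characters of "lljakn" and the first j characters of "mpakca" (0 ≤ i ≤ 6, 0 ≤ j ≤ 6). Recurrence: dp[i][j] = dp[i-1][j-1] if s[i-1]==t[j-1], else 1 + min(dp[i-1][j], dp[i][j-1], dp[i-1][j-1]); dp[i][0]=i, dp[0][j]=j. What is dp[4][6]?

5

   ''  m  p  a  k  c  a
''  0  1  2  3  4  5  6
 l  1  1  2  3  4  5  6
 l  2  2  2  3  4  5  6
 j  3  3  3  3  4  5  6
 a  4  4  4  3  4  5  5
 k  5  5  5  4  3  4  5
 n  6  6  6  5  4  4  5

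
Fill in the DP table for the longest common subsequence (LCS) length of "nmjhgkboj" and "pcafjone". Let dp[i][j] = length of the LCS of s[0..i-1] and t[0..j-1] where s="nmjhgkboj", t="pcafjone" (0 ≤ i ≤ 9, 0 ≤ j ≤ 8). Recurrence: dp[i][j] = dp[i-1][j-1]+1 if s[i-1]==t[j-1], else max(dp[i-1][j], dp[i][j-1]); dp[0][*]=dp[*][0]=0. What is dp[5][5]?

1

   ''  p  c  a  f  j  o  n  e
''  0  0  0  0  0  0  0  0  0
 n  0  0  0  0  0  0  0  1  1
 m  0  0  0  0  0  0  0  1  1
 j  0  0  0  0  0  1  1  1  1
 h  0  0  0  0  0  1  1  1  1
 g  0  0  0  0  0  1  1  1  1
 k  0  0  0  0  0  1  1  1  1
 b  0  0  0  0  0  1  1  1  1
 o  0  0  0  0  0  1  2  2  2
 j  0  0  0  0  0  1  2  2  2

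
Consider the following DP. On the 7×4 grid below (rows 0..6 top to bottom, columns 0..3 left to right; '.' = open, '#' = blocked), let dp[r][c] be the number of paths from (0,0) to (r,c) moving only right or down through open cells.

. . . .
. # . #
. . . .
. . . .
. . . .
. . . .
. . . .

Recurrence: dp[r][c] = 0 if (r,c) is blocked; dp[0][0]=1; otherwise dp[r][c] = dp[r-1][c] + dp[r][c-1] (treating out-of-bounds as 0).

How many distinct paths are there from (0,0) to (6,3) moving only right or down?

r\c   0   1   2   3
  0   1   1   1   1
  1   1   0   1   0
  2   1   1   2   2
  3   1   2   4   6
  4   1   3   7  13
  5   1   4  11  24
  6   1   5  16  40

40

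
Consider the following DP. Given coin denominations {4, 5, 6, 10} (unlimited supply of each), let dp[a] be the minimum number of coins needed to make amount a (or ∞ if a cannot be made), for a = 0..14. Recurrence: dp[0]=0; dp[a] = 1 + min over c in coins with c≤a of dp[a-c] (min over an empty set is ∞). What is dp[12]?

 a  0  1  2  3  4  5  6  7  8  9 10 11 12 13 14
dp  0  -  -  -  1  1  1  -  2  2  1  2  2  3  2
(- denotes ∞ / unreachable)

2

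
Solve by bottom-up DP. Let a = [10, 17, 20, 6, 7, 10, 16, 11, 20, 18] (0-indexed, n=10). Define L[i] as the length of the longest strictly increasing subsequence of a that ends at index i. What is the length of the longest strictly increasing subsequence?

5

   i    0    1    2    3    4    5    6    7    8    9
a[i]   10   17   20    6    7   10   16   11   20   18
L[i]    1    2    3    1    2    3    4    4    5    5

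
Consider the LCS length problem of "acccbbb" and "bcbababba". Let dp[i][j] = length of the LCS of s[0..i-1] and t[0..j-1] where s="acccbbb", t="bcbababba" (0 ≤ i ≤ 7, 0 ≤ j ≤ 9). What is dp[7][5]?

   ''  b  c  b  a  b  a  b  b  a
''  0  0  0  0  0  0  0  0  0  0
 a  0  0  0  0  1  1  1  1  1  1
 c  0  0  1  1  1  1  1  1  1  1
 c  0  0  1  1  1  1  1  1  1  1
 c  0  0  1  1  1  1  1  1  1  1
 b  0  1  1  2  2  2  2  2  2  2
 b  0  1  1  2  2  3  3  3  3  3
 b  0  1  1  2  2  3  3  4  4  4

3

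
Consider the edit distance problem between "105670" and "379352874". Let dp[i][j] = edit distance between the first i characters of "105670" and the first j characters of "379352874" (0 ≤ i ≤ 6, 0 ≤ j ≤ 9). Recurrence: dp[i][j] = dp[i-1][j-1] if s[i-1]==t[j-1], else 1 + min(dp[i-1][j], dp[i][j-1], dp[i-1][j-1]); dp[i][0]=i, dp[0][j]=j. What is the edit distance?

   ''  3  7  9  3  5  2  8  7  4
''  0  1  2  3  4  5  6  7  8  9
 1  1  1  2  3  4  5  6  7  8  9
 0  2  2  2  3  4  5  6  7  8  9
 5  3  3  3  3  4  4  5  6  7  8
 6  4  4  4  4  4  5  5  6  7  8
 7  5  5  4  5  5  5  6  6  6  7
 0  6  6  5  5  6  6  6  7  7  7

7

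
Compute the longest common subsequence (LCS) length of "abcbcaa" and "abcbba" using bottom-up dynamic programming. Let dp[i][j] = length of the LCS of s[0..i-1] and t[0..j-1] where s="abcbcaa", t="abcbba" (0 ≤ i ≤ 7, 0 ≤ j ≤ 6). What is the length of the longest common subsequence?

   ''  a  b  c  b  b  a
''  0  0  0  0  0  0  0
 a  0  1  1  1  1  1  1
 b  0  1  2  2  2  2  2
 c  0  1  2  3  3  3  3
 b  0  1  2  3  4  4  4
 c  0  1  2  3  4  4  4
 a  0  1  2  3  4  4  5
 a  0  1  2  3  4  4  5

5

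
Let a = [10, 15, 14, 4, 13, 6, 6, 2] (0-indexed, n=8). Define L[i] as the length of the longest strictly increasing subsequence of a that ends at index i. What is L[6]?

   i    0    1    2    3    4    5    6    7
a[i]   10   15   14    4   13    6    6    2
L[i]    1    2    2    1    2    2    2    1

2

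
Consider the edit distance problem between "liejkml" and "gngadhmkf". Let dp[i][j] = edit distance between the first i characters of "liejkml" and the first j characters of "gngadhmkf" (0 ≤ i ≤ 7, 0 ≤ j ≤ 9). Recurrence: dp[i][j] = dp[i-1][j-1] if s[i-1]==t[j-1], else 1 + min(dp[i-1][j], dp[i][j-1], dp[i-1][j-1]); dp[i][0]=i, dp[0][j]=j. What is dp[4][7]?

7

   ''  g  n  g  a  d  h  m  k  f
''  0  1  2  3  4  5  6  7  8  9
 l  1  1  2  3  4  5  6  7  8  9
 i  2  2  2  3  4  5  6  7  8  9
 e  3  3  3  3  4  5  6  7  8  9
 j  4  4  4  4  4  5  6  7  8  9
 k  5  5  5  5  5  5  6  7  7  8
 m  6  6  6  6  6  6  6  6  7  8
 l  7  7  7  7  7  7  7  7  7  8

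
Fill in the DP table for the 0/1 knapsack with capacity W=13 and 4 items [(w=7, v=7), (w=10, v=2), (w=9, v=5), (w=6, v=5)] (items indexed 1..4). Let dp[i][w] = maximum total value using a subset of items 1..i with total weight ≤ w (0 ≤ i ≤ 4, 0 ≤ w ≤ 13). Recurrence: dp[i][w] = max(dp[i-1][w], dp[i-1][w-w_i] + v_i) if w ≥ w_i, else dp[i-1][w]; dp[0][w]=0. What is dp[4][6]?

i\w   0   1   2   3   4   5   6   7   8   9  10  11  12  13
  0   0   0   0   0   0   0   0   0   0   0   0   0   0   0
  1   0   0   0   0   0   0   0   7   7   7   7   7   7   7
  2   0   0   0   0   0   0   0   7   7   7   7   7   7   7
  3   0   0   0   0   0   0   0   7   7   7   7   7   7   7
  4   0   0   0   0   0   0   5   7   7   7   7   7   7  12

5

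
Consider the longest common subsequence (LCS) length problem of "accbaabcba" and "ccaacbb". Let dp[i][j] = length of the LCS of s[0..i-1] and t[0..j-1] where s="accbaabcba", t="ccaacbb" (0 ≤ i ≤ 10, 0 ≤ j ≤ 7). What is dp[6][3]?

3

   ''  c  c  a  a  c  b  b
''  0  0  0  0  0  0  0  0
 a  0  0  0  1  1  1  1  1
 c  0  1  1  1  1  2  2  2
 c  0  1  2  2  2  2  2  2
 b  0  1  2  2  2  2  3  3
 a  0  1  2  3  3  3  3  3
 a  0  1  2  3  4  4  4  4
 b  0  1  2  3  4  4  5  5
 c  0  1  2  3  4  5  5  5
 b  0  1  2  3  4  5  6  6
 a  0  1  2  3  4  5  6  6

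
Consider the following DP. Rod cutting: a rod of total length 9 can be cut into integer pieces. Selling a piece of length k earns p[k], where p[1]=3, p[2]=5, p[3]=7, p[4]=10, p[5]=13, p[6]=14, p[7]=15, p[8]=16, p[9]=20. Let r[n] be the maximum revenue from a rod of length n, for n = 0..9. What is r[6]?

18

   n    0    1    2    3    4    5    6    7    8    9
r[n]    0    3    6    9   12   15   18   21   24   27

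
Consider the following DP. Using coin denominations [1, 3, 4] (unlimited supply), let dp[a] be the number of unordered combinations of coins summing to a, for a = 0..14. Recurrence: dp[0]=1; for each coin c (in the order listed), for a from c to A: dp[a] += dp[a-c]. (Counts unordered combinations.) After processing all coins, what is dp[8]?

6

after  coin     0     1     2     3     4     5     6     7     8     9    10    11    12    13    14
          1     1     1     1     1     1     1     1     1     1     1     1     1     1     1     1
          3     1     1     1     2     2     2     3     3     3     4     4     4     5     5     5
          4     1     1     1     2     3     3     4     5     6     7     8     9    11    12    13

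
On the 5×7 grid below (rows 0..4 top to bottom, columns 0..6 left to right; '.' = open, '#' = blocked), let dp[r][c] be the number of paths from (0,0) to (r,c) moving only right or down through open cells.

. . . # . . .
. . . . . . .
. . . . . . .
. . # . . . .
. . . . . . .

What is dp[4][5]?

71

r\c   0   1   2   3   4   5   6
  0   1   1   1   0   0   0   0
  1   1   2   3   3   3   3   3
  2   1   3   6   9  12  15  18
  3   1   4   0   9  21  36  54
  4   1   5   5  14  35  71 125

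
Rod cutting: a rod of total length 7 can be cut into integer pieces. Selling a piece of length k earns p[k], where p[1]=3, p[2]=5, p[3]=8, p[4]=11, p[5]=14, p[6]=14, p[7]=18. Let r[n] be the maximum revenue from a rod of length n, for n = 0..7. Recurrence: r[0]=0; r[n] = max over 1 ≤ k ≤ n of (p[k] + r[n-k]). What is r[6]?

18

   n    0    1    2    3    4    5    6    7
r[n]    0    3    6    9   12   15   18   21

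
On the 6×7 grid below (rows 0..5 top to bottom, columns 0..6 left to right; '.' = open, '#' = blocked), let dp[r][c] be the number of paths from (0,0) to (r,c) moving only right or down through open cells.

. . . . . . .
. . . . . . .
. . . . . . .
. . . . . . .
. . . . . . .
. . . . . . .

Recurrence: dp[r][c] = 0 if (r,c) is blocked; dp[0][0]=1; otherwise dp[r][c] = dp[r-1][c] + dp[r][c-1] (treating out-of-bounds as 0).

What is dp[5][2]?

r\c   0   1   2   3   4   5   6
  0   1   1   1   1   1   1   1
  1   1   2   3   4   5   6   7
  2   1   3   6  10  15  21  28
  3   1   4  10  20  35  56  84
  4   1   5  15  35  70 126 210
  5   1   6  21  56 126 252 462

21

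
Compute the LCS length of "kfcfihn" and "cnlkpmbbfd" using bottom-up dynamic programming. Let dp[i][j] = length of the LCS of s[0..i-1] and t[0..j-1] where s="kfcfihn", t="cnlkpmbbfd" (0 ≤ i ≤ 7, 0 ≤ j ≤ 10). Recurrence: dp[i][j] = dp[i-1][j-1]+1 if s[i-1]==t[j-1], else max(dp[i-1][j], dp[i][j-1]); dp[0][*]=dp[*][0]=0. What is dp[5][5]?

1

   ''  c  n  l  k  p  m  b  b  f  d
''  0  0  0  0  0  0  0  0  0  0  0
 k  0  0  0  0  1  1  1  1  1  1  1
 f  0  0  0  0  1  1  1  1  1  2  2
 c  0  1  1  1  1  1  1  1  1  2  2
 f  0  1  1  1  1  1  1  1  1  2  2
 i  0  1  1  1  1  1  1  1  1  2  2
 h  0  1  1  1  1  1  1  1  1  2  2
 n  0  1  2  2  2  2  2  2  2  2  2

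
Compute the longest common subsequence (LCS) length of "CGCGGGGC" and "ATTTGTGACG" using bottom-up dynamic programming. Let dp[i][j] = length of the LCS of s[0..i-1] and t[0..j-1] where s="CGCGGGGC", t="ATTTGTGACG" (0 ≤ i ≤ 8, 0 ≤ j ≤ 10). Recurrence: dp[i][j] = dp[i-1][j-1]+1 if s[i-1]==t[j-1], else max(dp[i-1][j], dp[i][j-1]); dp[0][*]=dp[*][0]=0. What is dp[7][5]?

   ''  A  T  T  T  G  T  G  A  C  G
''  0  0  0  0  0  0  0  0  0  0  0
 C  0  0  0  0  0  0  0  0  0  1  1
 G  0  0  0  0  0  1  1  1  1  1  2
 C  0  0  0  0  0  1  1  1  1  2  2
 G  0  0  0  0  0  1  1  2  2  2  3
 G  0  0  0  0  0  1  1  2  2  2  3
 G  0  0  0  0  0  1  1  2  2  2  3
 G  0  0  0  0  0  1  1  2  2  2  3
 C  0  0  0  0  0  1  1  2  2  3  3

1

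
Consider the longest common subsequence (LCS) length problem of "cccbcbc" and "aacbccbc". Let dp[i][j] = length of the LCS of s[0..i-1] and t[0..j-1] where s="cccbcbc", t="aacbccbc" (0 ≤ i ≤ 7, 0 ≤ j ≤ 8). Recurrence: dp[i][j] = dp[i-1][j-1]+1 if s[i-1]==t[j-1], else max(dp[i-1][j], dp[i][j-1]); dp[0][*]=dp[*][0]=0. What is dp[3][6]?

3

   ''  a  a  c  b  c  c  b  c
''  0  0  0  0  0  0  0  0  0
 c  0  0  0  1  1  1  1  1  1
 c  0  0  0  1  1  2  2  2  2
 c  0  0  0  1  1  2  3  3  3
 b  0  0  0  1  2  2  3  4  4
 c  0  0  0  1  2  3  3  4  5
 b  0  0  0  1  2  3  3  4  5
 c  0  0  0  1  2  3  4  4  5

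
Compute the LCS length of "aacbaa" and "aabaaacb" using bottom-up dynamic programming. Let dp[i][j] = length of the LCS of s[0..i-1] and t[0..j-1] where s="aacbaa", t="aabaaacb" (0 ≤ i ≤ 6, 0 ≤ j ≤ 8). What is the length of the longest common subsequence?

   ''  a  a  b  a  a  a  c  b
''  0  0  0  0  0  0  0  0  0
 a  0  1  1  1  1  1  1  1  1
 a  0  1  2  2  2  2  2  2  2
 c  0  1  2  2  2  2  2  3  3
 b  0  1  2  3  3  3  3  3  4
 a  0  1  2  3  4  4  4  4  4
 a  0  1  2  3  4  5  5  5  5

5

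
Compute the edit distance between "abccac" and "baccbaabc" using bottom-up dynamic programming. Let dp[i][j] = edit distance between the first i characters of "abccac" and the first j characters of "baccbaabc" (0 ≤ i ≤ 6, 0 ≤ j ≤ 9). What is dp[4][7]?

5

   ''  b  a  c  c  b  a  a  b  c
''  0  1  2  3  4  5  6  7  8  9
 a  1  1  1  2  3  4  5  6  7  8
 b  2  1  2  2  3  3  4  5  6  7
 c  3  2  2  2  2  3  4  5  6  6
 c  4  3  3  2  2  3  4  5  6  6
 a  5  4  3  3  3  3  3  4  5  6
 c  6  5  4  3  3  4  4  4  5  5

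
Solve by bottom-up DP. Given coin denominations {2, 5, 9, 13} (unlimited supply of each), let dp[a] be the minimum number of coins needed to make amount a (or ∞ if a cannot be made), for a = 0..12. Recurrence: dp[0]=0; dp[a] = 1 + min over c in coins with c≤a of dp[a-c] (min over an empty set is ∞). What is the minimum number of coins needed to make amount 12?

3

 a  0  1  2  3  4  5  6  7  8  9 10 11 12
dp  0  -  1  -  2  1  3  2  4  1  2  2  3
(- denotes ∞ / unreachable)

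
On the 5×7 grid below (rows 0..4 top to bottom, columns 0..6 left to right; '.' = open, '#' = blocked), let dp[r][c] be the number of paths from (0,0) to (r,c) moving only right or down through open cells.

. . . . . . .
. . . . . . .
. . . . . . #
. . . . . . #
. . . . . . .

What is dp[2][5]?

r\c   0   1   2   3   4   5   6
  0   1   1   1   1   1   1   1
  1   1   2   3   4   5   6   7
  2   1   3   6  10  15  21   0
  3   1   4  10  20  35  56   0
  4   1   5  15  35  70 126 126

21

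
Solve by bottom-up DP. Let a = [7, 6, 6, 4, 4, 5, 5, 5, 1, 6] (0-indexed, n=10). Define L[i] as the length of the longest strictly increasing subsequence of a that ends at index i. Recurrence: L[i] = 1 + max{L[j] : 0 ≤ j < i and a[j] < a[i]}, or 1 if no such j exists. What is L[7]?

   i    0    1    2    3    4    5    6    7    8    9
a[i]    7    6    6    4    4    5    5    5    1    6
L[i]    1    1    1    1    1    2    2    2    1    3

2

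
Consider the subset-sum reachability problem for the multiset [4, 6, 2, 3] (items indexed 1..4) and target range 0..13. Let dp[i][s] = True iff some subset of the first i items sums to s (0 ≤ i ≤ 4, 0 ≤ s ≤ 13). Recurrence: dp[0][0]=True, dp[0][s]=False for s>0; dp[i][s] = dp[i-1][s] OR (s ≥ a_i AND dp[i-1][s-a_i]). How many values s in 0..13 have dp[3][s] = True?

7

i\s   0   1   2   3   4   5   6   7   8   9  10  11  12  13
  0   T   F   F   F   F   F   F   F   F   F   F   F   F   F
  1   T   F   F   F   T   F   F   F   F   F   F   F   F   F
  2   T   F   F   F   T   F   T   F   F   F   T   F   F   F
  3   T   F   T   F   T   F   T   F   T   F   T   F   T   F
  4   T   F   T   T   T   T   T   T   T   T   T   T   T   T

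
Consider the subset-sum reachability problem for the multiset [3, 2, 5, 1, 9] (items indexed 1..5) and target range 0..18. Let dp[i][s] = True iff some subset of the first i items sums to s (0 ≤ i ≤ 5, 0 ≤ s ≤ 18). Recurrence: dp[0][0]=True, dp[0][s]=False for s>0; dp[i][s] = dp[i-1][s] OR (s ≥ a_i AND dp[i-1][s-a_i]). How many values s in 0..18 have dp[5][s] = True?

i\s   0   1   2   3   4   5   6   7   8   9  10  11  12  13  14  15  16  17  18
  0   T   F   F   F   F   F   F   F   F   F   F   F   F   F   F   F   F   F   F
  1   T   F   F   T   F   F   F   F   F   F   F   F   F   F   F   F   F   F   F
  2   T   F   T   T   F   T   F   F   F   F   F   F   F   F   F   F   F   F   F
  3   T   F   T   T   F   T   F   T   T   F   T   F   F   F   F   F   F   F   F
  4   T   T   T   T   T   T   T   T   T   T   T   T   F   F   F   F   F   F   F
  5   T   T   T   T   T   T   T   T   T   T   T   T   T   T   T   T   T   T   T

19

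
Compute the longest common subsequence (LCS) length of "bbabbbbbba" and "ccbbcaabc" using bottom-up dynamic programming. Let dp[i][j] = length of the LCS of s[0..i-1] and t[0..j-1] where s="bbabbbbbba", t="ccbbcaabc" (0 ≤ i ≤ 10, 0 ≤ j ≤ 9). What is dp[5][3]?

1

   ''  c  c  b  b  c  a  a  b  c
''  0  0  0  0  0  0  0  0  0  0
 b  0  0  0  1  1  1  1  1  1  1
 b  0  0  0  1  2  2  2  2  2  2
 a  0  0  0  1  2  2  3  3  3  3
 b  0  0  0  1  2  2  3  3  4  4
 b  0  0  0  1  2  2  3  3  4  4
 b  0  0  0  1  2  2  3  3  4  4
 b  0  0  0  1  2  2  3  3  4  4
 b  0  0  0  1  2  2  3  3  4  4
 b  0  0  0  1  2  2  3  3  4  4
 a  0  0  0  1  2  2  3  4  4  4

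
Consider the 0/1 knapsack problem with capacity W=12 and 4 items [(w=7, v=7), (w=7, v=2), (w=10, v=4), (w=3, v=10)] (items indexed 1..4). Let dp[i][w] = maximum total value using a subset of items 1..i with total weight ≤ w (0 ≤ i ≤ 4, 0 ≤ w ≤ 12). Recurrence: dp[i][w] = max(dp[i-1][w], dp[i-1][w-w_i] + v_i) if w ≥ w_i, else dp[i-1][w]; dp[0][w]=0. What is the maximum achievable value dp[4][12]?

i\w   0   1   2   3   4   5   6   7   8   9  10  11  12
  0   0   0   0   0   0   0   0   0   0   0   0   0   0
  1   0   0   0   0   0   0   0   7   7   7   7   7   7
  2   0   0   0   0   0   0   0   7   7   7   7   7   7
  3   0   0   0   0   0   0   0   7   7   7   7   7   7
  4   0   0   0  10  10  10  10  10  10  10  17  17  17

17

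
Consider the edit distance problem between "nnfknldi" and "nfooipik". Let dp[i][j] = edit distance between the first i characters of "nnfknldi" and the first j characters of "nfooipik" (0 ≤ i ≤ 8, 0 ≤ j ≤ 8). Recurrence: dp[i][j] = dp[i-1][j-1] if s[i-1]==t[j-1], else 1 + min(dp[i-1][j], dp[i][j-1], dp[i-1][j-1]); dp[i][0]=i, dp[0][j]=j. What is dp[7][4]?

   ''  n  f  o  o  i  p  i  k
''  0  1  2  3  4  5  6  7  8
 n  1  0  1  2  3  4  5  6  7
 n  2  1  1  2  3  4  5  6  7
 f  3  2  1  2  3  4  5  6  7
 k  4  3  2  2  3  4  5  6  6
 n  5  4  3  3  3  4  5  6  7
 l  6  5  4  4  4  4  5  6  7
 d  7  6  5  5  5  5  5  6  7
 i  8  7  6  6  6  5  6  5  6

5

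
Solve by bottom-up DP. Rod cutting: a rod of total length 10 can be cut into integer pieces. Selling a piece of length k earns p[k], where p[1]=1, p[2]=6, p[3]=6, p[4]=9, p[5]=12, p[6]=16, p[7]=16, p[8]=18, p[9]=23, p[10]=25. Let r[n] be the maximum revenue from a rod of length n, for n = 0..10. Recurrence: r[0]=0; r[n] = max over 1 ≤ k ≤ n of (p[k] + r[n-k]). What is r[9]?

25

   n    0    1    2    3    4    5    6    7    8    9   10
r[n]    0    1    6    7   12   13   18   19   24   25   30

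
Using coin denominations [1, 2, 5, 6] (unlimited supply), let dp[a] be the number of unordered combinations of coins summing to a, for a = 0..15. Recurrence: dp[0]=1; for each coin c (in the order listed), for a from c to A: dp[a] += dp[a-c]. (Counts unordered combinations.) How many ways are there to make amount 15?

after  coin     0     1     2     3     4     5     6     7     8     9    10    11    12    13    14    15
          1     1     1     1     1     1     1     1     1     1     1     1     1     1     1     1     1
          2     1     1     2     2     3     3     4     4     5     5     6     6     7     7     8     8
          5     1     1     2     2     3     4     5     6     7     8    10    11    13    14    16    18
          6     1     1     2     2     3     4     6     7     9    10    13    15    19    21    25    28

28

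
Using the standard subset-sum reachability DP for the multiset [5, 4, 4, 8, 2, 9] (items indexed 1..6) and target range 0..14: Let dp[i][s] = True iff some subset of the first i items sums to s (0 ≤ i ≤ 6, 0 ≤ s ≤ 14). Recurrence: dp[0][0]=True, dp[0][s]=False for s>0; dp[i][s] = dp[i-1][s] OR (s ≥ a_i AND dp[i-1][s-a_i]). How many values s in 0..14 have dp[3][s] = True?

i\s   0   1   2   3   4   5   6   7   8   9  10  11  12  13  14
  0   T   F   F   F   F   F   F   F   F   F   F   F   F   F   F
  1   T   F   F   F   F   T   F   F   F   F   F   F   F   F   F
  2   T   F   F   F   T   T   F   F   F   T   F   F   F   F   F
  3   T   F   F   F   T   T   F   F   T   T   F   F   F   T   F
  4   T   F   F   F   T   T   F   F   T   T   F   F   T   T   F
  5   T   F   T   F   T   T   T   T   T   T   T   T   T   T   T
  6   T   F   T   F   T   T   T   T   T   T   T   T   T   T   T

6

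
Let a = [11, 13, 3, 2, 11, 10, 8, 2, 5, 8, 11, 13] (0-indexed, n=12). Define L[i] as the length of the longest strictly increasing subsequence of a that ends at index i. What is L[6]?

2

   i    0    1    2    3    4    5    6    7    8    9   10   11
a[i]   11   13    3    2   11   10    8    2    5    8   11   13
L[i]    1    2    1    1    2    2    2    1    2    3    4    5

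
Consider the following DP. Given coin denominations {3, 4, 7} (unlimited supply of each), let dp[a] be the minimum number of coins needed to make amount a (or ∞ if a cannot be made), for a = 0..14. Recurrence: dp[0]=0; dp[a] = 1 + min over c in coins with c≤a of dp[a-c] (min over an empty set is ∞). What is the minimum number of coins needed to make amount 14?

2

 a  0  1  2  3  4  5  6  7  8  9 10 11 12 13 14
dp  0  -  -  1  1  -  2  1  2  3  2  2  3  3  2
(- denotes ∞ / unreachable)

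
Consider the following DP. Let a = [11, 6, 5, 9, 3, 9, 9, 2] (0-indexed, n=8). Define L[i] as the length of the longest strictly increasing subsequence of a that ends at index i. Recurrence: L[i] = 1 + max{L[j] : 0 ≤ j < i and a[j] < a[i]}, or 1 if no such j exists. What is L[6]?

2

   i    0    1    2    3    4    5    6    7
a[i]   11    6    5    9    3    9    9    2
L[i]    1    1    1    2    1    2    2    1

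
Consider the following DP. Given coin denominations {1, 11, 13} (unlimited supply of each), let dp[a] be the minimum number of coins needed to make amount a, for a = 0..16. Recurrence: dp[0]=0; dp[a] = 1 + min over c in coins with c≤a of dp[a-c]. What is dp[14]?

2

 a  0  1  2  3  4  5  6  7  8  9 10 11 12 13 14 15 16
dp  0  1  2  3  4  5  6  7  8  9 10  1  2  1  2  3  4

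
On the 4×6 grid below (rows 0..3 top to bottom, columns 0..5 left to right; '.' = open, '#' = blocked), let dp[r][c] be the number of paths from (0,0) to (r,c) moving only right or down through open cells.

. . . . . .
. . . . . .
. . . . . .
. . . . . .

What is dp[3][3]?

20

r\c   0   1   2   3   4   5
  0   1   1   1   1   1   1
  1   1   2   3   4   5   6
  2   1   3   6  10  15  21
  3   1   4  10  20  35  56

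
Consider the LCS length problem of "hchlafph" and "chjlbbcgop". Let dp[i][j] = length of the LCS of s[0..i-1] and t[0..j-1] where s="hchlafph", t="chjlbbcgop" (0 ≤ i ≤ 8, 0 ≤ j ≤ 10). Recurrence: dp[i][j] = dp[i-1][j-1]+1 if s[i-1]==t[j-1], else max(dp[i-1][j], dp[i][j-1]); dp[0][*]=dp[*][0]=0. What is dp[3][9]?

   ''  c  h  j  l  b  b  c  g  o  p
''  0  0  0  0  0  0  0  0  0  0  0
 h  0  0  1  1  1  1  1  1  1  1  1
 c  0  1  1  1  1  1  1  2  2  2  2
 h  0  1  2  2  2  2  2  2  2  2  2
 l  0  1  2  2  3  3  3  3  3  3  3
 a  0  1  2  2  3  3  3  3  3  3  3
 f  0  1  2  2  3  3  3  3  3  3  3
 p  0  1  2  2  3  3  3  3  3  3  4
 h  0  1  2  2  3  3  3  3  3  3  4

2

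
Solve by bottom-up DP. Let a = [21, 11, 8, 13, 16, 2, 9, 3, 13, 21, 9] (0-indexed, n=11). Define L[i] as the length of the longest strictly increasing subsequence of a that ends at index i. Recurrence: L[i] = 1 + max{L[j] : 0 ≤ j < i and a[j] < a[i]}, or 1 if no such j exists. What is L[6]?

2

   i    0    1    2    3    4    5    6    7    8    9   10
a[i]   21   11    8   13   16    2    9    3   13   21    9
L[i]    1    1    1    2    3    1    2    2    3    4    3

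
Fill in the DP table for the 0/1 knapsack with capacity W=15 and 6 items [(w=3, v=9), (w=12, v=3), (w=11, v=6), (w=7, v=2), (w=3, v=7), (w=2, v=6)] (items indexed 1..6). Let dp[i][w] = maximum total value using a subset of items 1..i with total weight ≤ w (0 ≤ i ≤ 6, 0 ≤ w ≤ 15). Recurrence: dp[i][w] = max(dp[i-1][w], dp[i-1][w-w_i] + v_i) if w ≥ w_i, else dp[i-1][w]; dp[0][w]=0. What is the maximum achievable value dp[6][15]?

i\w   0   1   2   3   4   5   6   7   8   9  10  11  12  13  14  15
  0   0   0   0   0   0   0   0   0   0   0   0   0   0   0   0   0
  1   0   0   0   9   9   9   9   9   9   9   9   9   9   9   9   9
  2   0   0   0   9   9   9   9   9   9   9   9   9   9   9   9  12
  3   0   0   0   9   9   9   9   9   9   9   9   9   9   9  15  15
  4   0   0   0   9   9   9   9   9   9   9  11  11  11  11  15  15
  5   0   0   0   9   9   9  16  16  16  16  16  16  16  18  18  18
  6   0   0   6   9   9  15  16  16  22  22  22  22  22  22  22  24

24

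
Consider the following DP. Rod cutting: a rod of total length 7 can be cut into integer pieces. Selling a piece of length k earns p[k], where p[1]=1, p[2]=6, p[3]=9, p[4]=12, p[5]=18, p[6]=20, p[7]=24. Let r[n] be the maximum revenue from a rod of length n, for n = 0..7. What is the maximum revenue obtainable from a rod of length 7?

24

   n    0    1    2    3    4    5    6    7
r[n]    0    1    6    9   12   18   20   24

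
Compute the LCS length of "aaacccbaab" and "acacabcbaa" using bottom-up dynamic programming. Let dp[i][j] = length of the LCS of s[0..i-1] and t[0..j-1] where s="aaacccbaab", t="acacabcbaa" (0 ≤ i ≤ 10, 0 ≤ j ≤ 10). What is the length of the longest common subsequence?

   ''  a  c  a  c  a  b  c  b  a  a
''  0  0  0  0  0  0  0  0  0  0  0
 a  0  1  1  1  1  1  1  1  1  1  1
 a  0  1  1  2  2  2  2  2  2  2  2
 a  0  1  1  2  2  3  3  3  3  3  3
 c  0  1  2  2  3  3  3  4  4  4  4
 c  0  1  2  2  3  3  3  4  4  4  4
 c  0  1  2  2  3  3  3  4  4  4  4
 b  0  1  2  2  3  3  4  4  5  5  5
 a  0  1  2  3  3  4  4  4  5  6  6
 a  0  1  2  3  3  4  4  4  5  6  7
 b  0  1  2  3  3  4  5  5  5  6  7

7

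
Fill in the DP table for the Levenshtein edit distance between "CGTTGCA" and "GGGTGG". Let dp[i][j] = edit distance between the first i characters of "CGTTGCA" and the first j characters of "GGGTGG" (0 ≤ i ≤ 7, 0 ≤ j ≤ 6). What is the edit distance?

   ''  G  G  G  T  G  G
''  0  1  2  3  4  5  6
 C  1  1  2  3  4  5  6
 G  2  1  1  2  3  4  5
 T  3  2  2  2  2  3  4
 T  4  3  3  3  2  3  4
 G  5  4  3  3  3  2  3
 C  6  5  4  4  4  3  3
 A  7  6  5  5  5  4  4

4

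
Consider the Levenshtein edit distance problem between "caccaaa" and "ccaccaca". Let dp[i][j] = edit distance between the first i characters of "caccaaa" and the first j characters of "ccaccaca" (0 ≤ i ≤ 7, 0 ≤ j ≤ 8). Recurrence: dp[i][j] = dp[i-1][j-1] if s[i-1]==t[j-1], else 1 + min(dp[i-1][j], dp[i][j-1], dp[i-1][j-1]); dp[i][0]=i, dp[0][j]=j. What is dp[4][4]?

2

   ''  c  c  a  c  c  a  c  a
''  0  1  2  3  4  5  6  7  8
 c  1  0  1  2  3  4  5  6  7
 a  2  1  1  1  2  3  4  5  6
 c  3  2  1  2  1  2  3  4  5
 c  4  3  2  2  2  1  2  3  4
 a  5  4  3  2  3  2  1  2  3
 a  6  5  4  3  3  3  2  2  2
 a  7  6  5  4  4  4  3  3  2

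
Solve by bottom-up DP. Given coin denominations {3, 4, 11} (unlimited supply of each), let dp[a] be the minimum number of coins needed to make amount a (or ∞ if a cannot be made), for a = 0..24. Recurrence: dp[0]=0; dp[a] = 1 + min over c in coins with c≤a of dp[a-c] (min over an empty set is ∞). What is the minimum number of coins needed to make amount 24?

5

 a  0  1  2  3  4  5  6  7  8  9 10 11 12 13 14 15 16 17 18 19 20 21 22 23 24
dp  0  -  -  1  1  -  2  2  2  3  3  1  3  4  2  2  4  3  3  3  4  4  2  4  5
(- denotes ∞ / unreachable)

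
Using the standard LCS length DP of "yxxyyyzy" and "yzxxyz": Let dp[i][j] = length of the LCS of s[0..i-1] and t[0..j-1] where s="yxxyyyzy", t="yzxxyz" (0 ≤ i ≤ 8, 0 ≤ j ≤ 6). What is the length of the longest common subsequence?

   ''  y  z  x  x  y  z
''  0  0  0  0  0  0  0
 y  0  1  1  1  1  1  1
 x  0  1  1  2  2  2  2
 x  0  1  1  2  3  3  3
 y  0  1  1  2  3  4  4
 y  0  1  1  2  3  4  4
 y  0  1  1  2  3  4  4
 z  0  1  2  2  3  4  5
 y  0  1  2  2  3  4  5

5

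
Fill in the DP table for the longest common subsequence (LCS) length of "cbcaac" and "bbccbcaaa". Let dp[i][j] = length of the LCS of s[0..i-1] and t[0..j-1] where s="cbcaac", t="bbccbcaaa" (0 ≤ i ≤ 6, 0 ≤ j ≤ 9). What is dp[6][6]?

3

   ''  b  b  c  c  b  c  a  a  a
''  0  0  0  0  0  0  0  0  0  0
 c  0  0  0  1  1  1  1  1  1  1
 b  0  1  1  1  1  2  2  2  2  2
 c  0  1  1  2  2  2  3  3  3  3
 a  0  1  1  2  2  2  3  4  4  4
 a  0  1  1  2  2  2  3  4  5  5
 c  0  1  1  2  3  3  3  4  5  5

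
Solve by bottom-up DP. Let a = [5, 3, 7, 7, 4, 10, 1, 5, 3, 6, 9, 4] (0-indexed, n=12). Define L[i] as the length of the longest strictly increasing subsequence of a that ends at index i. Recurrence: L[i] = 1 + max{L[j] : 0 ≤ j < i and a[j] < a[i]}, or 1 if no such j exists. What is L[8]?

   i    0    1    2    3    4    5    6    7    8    9   10   11
a[i]    5    3    7    7    4   10    1    5    3    6    9    4
L[i]    1    1    2    2    2    3    1    3    2    4    5    3

2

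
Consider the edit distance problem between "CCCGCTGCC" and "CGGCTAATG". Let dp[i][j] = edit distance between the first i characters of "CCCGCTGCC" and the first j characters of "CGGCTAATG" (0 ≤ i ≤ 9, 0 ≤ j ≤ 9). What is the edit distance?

6

   ''  C  G  G  C  T  A  A  T  G
''  0  1  2  3  4  5  6  7  8  9
 C  1  0  1  2  3  4  5  6  7  8
 C  2  1  1  2  2  3  4  5  6  7
 C  3  2  2  2  2  3  4  5  6  7
 G  4  3  2  2  3  3  4  5  6  6
 C  5  4  3  3  2  3  4  5  6  7
 T  6  5  4  4  3  2  3  4  5  6
 G  7  6  5  4  4  3  3  4  5  5
 C  8  7  6  5  4  4  4  4  5  6
 C  9  8  7  6  5  5  5  5  5  6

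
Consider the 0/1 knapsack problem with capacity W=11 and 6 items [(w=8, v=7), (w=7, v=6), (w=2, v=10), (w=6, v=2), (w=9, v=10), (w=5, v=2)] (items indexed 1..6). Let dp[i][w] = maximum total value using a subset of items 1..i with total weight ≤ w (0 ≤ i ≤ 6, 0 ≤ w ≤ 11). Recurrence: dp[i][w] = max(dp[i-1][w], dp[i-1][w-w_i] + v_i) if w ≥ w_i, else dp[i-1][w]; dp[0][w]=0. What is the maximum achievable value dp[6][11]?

i\w   0   1   2   3   4   5   6   7   8   9  10  11
  0   0   0   0   0   0   0   0   0   0   0   0   0
  1   0   0   0   0   0   0   0   0   7   7   7   7
  2   0   0   0   0   0   0   0   6   7   7   7   7
  3   0   0  10  10  10  10  10  10  10  16  17  17
  4   0   0  10  10  10  10  10  10  12  16  17  17
  5   0   0  10  10  10  10  10  10  12  16  17  20
  6   0   0  10  10  10  10  10  12  12  16  17  20

20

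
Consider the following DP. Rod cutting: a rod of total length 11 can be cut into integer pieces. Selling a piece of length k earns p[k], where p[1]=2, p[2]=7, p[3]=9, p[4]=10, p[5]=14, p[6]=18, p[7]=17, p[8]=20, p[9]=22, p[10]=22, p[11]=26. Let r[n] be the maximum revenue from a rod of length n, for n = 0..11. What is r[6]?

21

   n    0    1    2    3    4    5    6    7    8    9   10   11
r[n]    0    2    7    9   14   16   21   23   28   30   35   37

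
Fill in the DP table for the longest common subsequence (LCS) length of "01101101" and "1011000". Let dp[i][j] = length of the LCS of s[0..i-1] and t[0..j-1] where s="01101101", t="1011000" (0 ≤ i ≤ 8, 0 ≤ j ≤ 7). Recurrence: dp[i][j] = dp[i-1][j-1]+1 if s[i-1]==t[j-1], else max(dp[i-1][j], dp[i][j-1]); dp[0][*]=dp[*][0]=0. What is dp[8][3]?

   ''  1  0  1  1  0  0  0
''  0  0  0  0  0  0  0  0
 0  0  0  1  1  1  1  1  1
 1  0  1  1  2  2  2  2  2
 1  0  1  1  2  3  3  3  3
 0  0  1  2  2  3  4  4  4
 1  0  1  2  3  3  4  4  4
 1  0  1  2  3  4  4  4  4
 0  0  1  2  3  4  5  5  5
 1  0  1  2  3  4  5  5  5

3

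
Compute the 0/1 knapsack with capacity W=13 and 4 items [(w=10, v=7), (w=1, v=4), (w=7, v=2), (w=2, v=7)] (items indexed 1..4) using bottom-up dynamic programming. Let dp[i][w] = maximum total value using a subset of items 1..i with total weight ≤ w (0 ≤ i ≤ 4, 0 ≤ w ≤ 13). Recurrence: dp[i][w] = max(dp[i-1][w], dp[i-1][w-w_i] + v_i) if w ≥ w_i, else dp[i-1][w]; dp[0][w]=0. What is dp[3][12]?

11

i\w   0   1   2   3   4   5   6   7   8   9  10  11  12  13
  0   0   0   0   0   0   0   0   0   0   0   0   0   0   0
  1   0   0   0   0   0   0   0   0   0   0   7   7   7   7
  2   0   4   4   4   4   4   4   4   4   4   7  11  11  11
  3   0   4   4   4   4   4   4   4   6   6   7  11  11  11
  4   0   4   7  11  11  11  11  11  11  11  13  13  14  18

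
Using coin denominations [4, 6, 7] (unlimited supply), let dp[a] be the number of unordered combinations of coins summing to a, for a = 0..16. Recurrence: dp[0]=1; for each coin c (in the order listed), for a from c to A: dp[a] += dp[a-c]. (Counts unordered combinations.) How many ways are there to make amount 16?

after  coin     0     1     2     3     4     5     6     7     8     9    10    11    12    13    14    15    16
          4     1     0     0     0     1     0     0     0     1     0     0     0     1     0     0     0     1
          6     1     0     0     0     1     0     1     0     1     0     1     0     2     0     1     0     2
          7     1     0     0     0     1     0     1     1     1     0     1     1     2     1     2     1     2

2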